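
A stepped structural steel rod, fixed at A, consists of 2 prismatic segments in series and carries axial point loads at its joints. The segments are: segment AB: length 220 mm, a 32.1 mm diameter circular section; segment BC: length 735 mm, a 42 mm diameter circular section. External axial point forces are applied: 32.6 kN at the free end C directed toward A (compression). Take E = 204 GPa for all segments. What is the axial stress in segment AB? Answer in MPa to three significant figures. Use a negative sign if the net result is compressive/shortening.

-40.3 MPa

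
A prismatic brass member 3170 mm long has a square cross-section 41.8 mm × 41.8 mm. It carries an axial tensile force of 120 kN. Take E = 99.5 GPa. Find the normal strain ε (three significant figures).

6.90e-04

A = 1747 mm².
σ = N/A = 68.68 MPa; ε = σ/E = 68.68/99500 = 6.902e-04.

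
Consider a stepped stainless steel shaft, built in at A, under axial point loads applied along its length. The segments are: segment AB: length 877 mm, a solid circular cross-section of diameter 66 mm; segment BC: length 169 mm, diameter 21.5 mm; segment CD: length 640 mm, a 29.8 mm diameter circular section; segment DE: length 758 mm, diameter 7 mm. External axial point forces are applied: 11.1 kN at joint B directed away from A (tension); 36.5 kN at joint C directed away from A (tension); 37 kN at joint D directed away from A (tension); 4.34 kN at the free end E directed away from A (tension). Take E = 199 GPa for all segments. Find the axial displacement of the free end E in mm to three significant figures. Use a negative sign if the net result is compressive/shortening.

Internal axial forces (sectioning from the free end, tension +): N_DE = 4.34 kN, N_CD = 41.34 kN, N_BC = 77.84 kN, N_AB = 88.94 kN.
A_AB = 3421 mm².
A_BC = 363.1 mm².
A_CD = 697.5 mm².
A_DE = 38.48 mm².
δ_AB = 88940·877/(3421·199000) = 0.1146 mm
δ_BC = 77840·169/(363.1·199000) = 0.1821 mm
δ_CD = 41340·640/(697.5·199000) = 0.1906 mm
δ_DE = 4340·758/(38.48·199000) = 0.4296 mm
δ = Σδ_i = 0.9168 mm.

0.917 mm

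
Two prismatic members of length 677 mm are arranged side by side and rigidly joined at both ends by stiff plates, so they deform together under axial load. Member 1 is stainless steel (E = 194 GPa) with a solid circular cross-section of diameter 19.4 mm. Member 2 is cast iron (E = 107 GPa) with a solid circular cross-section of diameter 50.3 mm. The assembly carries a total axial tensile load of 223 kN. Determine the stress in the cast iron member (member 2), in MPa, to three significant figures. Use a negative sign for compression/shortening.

A_1 = 295.6 mm².
A_2 = 1987 mm².
Equal strain + equilibrium ⇒ each member carries load in proportion to AE: A₁E₁ = 57340000 N, A₂E₂ = 212600000 N, ΣAE = 270000000 N.
σ₂ = P·E₂/ΣAE = 223000·107000/270000000 = 88.38 MPa.

88.4 MPa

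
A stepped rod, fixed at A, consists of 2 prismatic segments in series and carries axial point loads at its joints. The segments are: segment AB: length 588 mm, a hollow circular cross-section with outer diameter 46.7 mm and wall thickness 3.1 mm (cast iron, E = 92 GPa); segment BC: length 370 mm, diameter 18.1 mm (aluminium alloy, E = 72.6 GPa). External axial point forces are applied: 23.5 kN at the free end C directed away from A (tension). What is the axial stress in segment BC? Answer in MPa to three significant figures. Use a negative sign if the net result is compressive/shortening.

Internal axial forces (sectioning from the free end, tension +): N_BC = 23.5 kN, N_AB = 23.5 kN.
A_BC = 257.3 mm².
σ_BC = N_BC/A_BC = 23500/257.3 = 91.33 MPa.

91.3 MPa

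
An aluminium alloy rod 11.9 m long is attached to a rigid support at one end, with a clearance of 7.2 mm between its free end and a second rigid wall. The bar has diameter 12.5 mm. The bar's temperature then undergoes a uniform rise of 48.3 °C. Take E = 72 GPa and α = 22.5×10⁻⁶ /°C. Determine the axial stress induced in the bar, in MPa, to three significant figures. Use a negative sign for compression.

Free thermal expansion αLΔT = 22.5e-6 · 11900 · 48.3 = 12.93 mm.
The walls engage after the gap closes; constrained expansion = 12.93 − 7.2 = 5.732 mm.
The walls impose strain ε = −(5.732)/11900 = -4.8171e-04; σ = Eε = 72000 · -4.8171e-04 = -34.68 MPa.

-34.7 MPa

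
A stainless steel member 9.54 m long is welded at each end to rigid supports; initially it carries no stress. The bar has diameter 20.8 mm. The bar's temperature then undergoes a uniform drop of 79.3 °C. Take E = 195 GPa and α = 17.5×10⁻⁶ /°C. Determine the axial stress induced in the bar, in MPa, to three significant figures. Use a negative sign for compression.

Free thermal expansion αLΔT = 17.5e-6 · 9540 · -79.3 = -13.24 mm.
The walls impose strain ε = −(-13.24)/9540 = 1.3877e-03; σ = Eε = 195000 · 1.3877e-03 = 270.6 MPa.

271 MPa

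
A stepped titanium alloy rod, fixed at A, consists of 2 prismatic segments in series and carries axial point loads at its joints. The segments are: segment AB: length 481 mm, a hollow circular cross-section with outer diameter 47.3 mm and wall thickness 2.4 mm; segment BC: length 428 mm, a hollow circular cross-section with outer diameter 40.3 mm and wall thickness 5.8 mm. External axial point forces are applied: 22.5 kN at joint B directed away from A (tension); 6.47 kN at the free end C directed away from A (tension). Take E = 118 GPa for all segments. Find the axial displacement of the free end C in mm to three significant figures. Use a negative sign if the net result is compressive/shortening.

0.386 mm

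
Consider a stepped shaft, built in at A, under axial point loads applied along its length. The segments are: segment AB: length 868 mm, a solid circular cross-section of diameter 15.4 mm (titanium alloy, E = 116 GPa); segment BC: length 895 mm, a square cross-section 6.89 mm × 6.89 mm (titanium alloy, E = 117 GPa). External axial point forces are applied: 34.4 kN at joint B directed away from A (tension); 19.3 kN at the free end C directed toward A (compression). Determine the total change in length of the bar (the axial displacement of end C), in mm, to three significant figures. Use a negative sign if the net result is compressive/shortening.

Internal axial forces (sectioning from the free end, tension +): N_BC = -19.3 kN, N_AB = 15.1 kN.
A_AB = 186.3 mm².
A_BC = 47.47 mm².
δ_AB = 15100·868/(186.3·116000) = 0.6066 mm
δ_BC = -19300·895/(47.47·117000) = -3.11 mm
δ = Σδ_i = -2.503 mm.

-2.50 mm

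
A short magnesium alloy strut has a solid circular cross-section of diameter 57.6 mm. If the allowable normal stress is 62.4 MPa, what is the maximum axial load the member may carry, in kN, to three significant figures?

A = 2606 mm².
P_max = σ_allow · A = 62.4 · 2606 = 162600 N = 162.6 kN.

163 kN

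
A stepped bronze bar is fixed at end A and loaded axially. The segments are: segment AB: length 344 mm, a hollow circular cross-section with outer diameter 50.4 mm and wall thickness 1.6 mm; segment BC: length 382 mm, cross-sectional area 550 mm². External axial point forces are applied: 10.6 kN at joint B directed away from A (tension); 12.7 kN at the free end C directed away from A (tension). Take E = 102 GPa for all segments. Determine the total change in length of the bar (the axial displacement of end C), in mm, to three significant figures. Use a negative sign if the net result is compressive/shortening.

Internal axial forces (sectioning from the free end, tension +): N_BC = 12.7 kN, N_AB = 23.3 kN.
A_AB = 245.3 mm².
δ_AB = 23300·344/(245.3·102000) = 0.3203 mm
δ_BC = 12700·382/(550·102000) = 0.08648 mm
δ = Σδ_i = 0.4068 mm.

0.407 mm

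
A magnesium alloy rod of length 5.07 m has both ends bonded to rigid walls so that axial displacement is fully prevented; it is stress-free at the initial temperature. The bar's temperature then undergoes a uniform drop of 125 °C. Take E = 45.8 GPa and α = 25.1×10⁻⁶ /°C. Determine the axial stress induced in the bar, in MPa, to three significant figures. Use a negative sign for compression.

Free thermal expansion αLΔT = 25.1e-6 · 5070 · -125 = -15.91 mm.
The walls impose strain ε = −(-15.91)/5070 = 3.1375e-03; σ = Eε = 45800 · 3.1375e-03 = 143.7 MPa.

144 MPa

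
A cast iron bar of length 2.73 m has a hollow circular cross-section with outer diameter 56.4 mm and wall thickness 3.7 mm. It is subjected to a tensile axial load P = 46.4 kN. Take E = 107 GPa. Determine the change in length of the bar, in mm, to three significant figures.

A = 612.6 mm².
δ_mech = NL/(AE) = 46400·2730/(612.6·107000) = 1.933 mm.

1.93 mm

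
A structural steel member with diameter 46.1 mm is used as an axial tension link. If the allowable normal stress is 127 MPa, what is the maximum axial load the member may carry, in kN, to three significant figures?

A = 1669 mm².
P_max = σ_allow · A = 127 · 1669 = 212000 N = 212 kN.

212 kN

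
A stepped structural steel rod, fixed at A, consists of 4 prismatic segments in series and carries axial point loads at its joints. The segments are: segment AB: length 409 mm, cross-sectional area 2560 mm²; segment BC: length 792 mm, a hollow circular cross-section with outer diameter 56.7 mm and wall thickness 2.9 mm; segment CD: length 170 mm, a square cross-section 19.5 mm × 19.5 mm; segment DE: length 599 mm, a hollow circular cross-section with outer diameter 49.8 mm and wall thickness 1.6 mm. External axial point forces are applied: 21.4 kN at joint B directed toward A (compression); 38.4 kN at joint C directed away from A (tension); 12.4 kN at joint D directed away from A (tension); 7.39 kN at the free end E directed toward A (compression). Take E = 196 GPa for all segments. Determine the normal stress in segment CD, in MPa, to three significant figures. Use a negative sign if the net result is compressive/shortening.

13.2 MPa

Internal axial forces (sectioning from the free end, tension +): N_DE = -7.39 kN, N_CD = 5.01 kN, N_BC = 43.41 kN, N_AB = 22.01 kN.
A_CD = 380.2 mm².
σ_CD = N_CD/A_CD = 5010/380.2 = 13.18 MPa.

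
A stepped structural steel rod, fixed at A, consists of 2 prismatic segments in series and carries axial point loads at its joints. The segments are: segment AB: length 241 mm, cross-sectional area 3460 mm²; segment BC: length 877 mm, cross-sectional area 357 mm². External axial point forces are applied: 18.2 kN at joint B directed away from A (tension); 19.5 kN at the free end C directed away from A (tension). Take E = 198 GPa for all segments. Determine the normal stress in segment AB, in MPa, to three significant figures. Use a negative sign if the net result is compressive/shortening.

10.9 MPa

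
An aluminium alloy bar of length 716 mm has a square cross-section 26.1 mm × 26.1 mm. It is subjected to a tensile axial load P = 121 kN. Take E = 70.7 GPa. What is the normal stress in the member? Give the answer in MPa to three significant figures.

178 MPa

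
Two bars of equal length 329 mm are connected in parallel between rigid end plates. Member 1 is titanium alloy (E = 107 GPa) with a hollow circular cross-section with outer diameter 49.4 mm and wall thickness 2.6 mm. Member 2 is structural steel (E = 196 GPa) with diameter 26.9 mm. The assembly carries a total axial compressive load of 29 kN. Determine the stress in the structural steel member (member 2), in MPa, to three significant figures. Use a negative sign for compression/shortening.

-37.3 MPa

A_1 = 382.3 mm².
A_2 = 568.3 mm².
Equal strain + equilibrium ⇒ each member carries load in proportion to AE: A₁E₁ = 40900000 N, A₂E₂ = 111400000 N, ΣAE = 152300000 N.
σ₂ = P·E₂/ΣAE = -29000·196000/152300000 = -37.32 MPa.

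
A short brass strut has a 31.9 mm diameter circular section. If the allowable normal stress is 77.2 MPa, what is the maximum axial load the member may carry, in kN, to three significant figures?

61.7 kN

A = 799.2 mm².
P_max = σ_allow · A = 77.2 · 799.2 = 61700 N = 61.7 kN.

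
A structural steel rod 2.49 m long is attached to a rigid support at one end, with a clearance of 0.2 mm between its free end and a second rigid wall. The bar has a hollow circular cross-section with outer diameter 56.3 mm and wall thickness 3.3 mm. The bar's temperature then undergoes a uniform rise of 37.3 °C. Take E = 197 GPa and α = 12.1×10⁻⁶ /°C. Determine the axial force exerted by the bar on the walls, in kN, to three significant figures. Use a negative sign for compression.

-40.2 kN

Free thermal expansion αLΔT = 12.1e-6 · 2490 · 37.3 = 1.124 mm.
The walls engage after the gap closes; constrained expansion = 1.124 − 0.2 = 0.9238 mm.
The walls impose strain ε = −(0.9238)/2490 = -3.7101e-04; σ = Eε = 197000 · -3.7101e-04 = -73.09 MPa.
Wall reaction R = σ·A = -73.09·549.5 = -40160 N = -40.16 kN.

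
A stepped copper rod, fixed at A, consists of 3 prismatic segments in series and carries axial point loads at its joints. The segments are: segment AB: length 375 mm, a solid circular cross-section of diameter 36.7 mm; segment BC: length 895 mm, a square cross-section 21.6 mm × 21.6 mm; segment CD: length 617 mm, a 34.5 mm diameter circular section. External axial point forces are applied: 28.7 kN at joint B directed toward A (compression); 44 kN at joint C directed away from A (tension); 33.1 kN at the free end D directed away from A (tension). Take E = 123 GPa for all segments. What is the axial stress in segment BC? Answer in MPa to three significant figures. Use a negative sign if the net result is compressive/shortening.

165 MPa

Internal axial forces (sectioning from the free end, tension +): N_CD = 33.1 kN, N_BC = 77.1 kN, N_AB = 48.4 kN.
A_BC = 466.6 mm².
σ_BC = N_BC/A_BC = 77100/466.6 = 165.3 MPa.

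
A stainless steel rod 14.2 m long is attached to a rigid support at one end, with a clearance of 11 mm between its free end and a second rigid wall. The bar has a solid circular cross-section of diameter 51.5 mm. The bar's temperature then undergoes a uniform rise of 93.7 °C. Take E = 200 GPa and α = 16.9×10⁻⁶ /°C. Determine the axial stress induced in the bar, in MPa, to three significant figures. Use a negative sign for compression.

Free thermal expansion αLΔT = 16.9e-6 · 14200 · 93.7 = 22.49 mm.
The walls engage after the gap closes; constrained expansion = 22.49 − 11 = 11.49 mm.
The walls impose strain ε = −(11.49)/14200 = -8.0888e-04; σ = Eε = 200000 · -8.0888e-04 = -161.8 MPa.

-162 MPa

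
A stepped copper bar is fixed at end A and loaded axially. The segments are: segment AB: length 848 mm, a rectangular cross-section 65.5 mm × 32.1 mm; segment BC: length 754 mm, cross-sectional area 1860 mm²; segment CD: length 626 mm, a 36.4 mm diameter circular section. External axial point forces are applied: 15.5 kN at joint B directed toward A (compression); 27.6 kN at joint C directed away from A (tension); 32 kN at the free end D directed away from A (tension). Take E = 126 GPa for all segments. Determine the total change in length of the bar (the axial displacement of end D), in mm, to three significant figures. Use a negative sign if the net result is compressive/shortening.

0.486 mm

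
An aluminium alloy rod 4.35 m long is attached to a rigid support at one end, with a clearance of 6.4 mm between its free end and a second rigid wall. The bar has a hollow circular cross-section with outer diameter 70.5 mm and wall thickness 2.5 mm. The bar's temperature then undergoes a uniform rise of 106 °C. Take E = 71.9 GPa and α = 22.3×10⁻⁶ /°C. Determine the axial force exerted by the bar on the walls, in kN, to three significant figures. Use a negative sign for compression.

Free thermal expansion αLΔT = 22.3e-6 · 4350 · 106 = 10.28 mm.
The walls engage after the gap closes; constrained expansion = 10.28 − 6.4 = 3.883 mm.
The walls impose strain ε = −(3.883)/4350 = -8.9254e-04; σ = Eε = 71900 · -8.9254e-04 = -64.17 MPa.
Wall reaction R = σ·A = -64.17·534.1 = -34270 N = -34.27 kN.

-34.3 kN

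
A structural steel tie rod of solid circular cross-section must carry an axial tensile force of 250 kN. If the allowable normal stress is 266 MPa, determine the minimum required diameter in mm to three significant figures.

Required area A ≥ P/σ_allow = 250000/266 = 939.8 mm².
For a solid circular section, d ≥ √(4A/π) = 34.59 mm.

34.6 mm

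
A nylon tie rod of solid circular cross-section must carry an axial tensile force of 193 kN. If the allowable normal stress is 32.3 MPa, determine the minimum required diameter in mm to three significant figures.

87.2 mm

Required area A ≥ P/σ_allow = 193000/32.3 = 5975 mm².
For a solid circular section, d ≥ √(4A/π) = 87.22 mm.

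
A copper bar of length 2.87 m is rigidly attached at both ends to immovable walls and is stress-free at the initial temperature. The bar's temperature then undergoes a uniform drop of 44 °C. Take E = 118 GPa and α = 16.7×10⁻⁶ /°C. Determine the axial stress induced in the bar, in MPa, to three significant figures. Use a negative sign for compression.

86.7 MPa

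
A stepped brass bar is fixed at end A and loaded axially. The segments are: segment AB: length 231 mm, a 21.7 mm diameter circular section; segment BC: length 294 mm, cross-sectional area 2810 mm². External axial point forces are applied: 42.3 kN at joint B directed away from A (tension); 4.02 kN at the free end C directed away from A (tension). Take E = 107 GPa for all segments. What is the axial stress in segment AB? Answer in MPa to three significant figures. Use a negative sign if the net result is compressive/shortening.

125 MPa

Internal axial forces (sectioning from the free end, tension +): N_BC = 4.02 kN, N_AB = 46.32 kN.
A_AB = 369.8 mm².
σ_AB = N_AB/A_AB = 46320/369.8 = 125.2 MPa.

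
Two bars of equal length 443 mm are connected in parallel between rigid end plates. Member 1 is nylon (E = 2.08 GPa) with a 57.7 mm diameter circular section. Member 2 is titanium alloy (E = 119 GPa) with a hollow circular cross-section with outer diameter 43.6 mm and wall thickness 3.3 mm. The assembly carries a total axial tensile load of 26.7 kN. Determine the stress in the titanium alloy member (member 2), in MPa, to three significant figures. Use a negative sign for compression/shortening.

57.6 MPa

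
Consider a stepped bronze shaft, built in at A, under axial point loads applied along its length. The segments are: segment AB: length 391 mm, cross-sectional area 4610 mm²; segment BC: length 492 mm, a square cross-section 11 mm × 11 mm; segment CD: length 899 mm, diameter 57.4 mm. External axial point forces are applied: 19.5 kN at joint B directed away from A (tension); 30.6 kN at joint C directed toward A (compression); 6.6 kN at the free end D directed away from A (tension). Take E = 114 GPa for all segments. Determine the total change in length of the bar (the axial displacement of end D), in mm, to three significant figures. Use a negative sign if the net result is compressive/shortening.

Internal axial forces (sectioning from the free end, tension +): N_CD = 6.6 kN, N_BC = -24 kN, N_AB = -4.5 kN.
A_BC = 121 mm².
A_CD = 2588 mm².
δ_AB = -4500·391/(4610·114000) = -0.003348 mm
δ_BC = -24000·492/(121·114000) = -0.856 mm
δ_CD = 6600·899/(2588·114000) = 0.02011 mm
δ = Σδ_i = -0.8393 mm.

-0.839 mm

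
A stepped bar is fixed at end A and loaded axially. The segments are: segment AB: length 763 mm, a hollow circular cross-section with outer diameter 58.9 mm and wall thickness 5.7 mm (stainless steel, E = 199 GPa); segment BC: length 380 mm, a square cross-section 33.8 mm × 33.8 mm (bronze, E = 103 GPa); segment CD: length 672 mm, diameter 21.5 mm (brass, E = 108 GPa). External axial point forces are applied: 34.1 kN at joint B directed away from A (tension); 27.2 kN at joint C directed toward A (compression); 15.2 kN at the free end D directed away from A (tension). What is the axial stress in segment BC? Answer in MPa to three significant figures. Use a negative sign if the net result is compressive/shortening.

-10.5 MPa

Internal axial forces (sectioning from the free end, tension +): N_CD = 15.2 kN, N_BC = -12 kN, N_AB = 22.1 kN.
A_BC = 1142 mm².
σ_BC = N_BC/A_BC = -12000/1142 = -10.5 MPa.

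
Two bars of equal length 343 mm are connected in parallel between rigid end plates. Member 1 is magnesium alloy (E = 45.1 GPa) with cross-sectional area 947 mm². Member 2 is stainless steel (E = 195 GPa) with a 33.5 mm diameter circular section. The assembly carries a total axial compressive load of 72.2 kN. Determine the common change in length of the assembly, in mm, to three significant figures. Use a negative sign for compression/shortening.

-0.115 mm

A_2 = 881.4 mm².
Equal strain + equilibrium ⇒ each member carries load in proportion to AE: A₁E₁ = 42710000 N, A₂E₂ = 171900000 N, ΣAE = 214600000 N.
δ = PL/ΣAE = -72200·343/214600000 = -0.1154 mm.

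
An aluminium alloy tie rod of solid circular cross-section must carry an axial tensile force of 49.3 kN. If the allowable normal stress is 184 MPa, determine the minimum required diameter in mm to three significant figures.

18.5 mm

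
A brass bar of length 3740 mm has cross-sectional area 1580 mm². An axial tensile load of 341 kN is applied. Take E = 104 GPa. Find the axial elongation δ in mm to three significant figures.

7.76 mm

δ_mech = NL/(AE) = 341000·3740/(1580·104000) = 7.761 mm.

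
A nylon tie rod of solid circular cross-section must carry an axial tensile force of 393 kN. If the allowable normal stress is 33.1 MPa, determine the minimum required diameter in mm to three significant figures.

Required area A ≥ P/σ_allow = 393000/33.1 = 11870 mm².
For a solid circular section, d ≥ √(4A/π) = 123 mm.

123 mm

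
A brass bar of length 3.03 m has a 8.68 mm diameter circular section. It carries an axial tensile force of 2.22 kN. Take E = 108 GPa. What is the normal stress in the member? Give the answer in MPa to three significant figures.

A = 59.17 mm².
σ = N/A = 2220/59.17 = 37.52 MPa.

37.5 MPa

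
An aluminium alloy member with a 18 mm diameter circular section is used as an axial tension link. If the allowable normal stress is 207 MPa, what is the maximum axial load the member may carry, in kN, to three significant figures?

A = 254.5 mm².
P_max = σ_allow · A = 207 · 254.5 = 52680 N = 52.68 kN.

52.7 kN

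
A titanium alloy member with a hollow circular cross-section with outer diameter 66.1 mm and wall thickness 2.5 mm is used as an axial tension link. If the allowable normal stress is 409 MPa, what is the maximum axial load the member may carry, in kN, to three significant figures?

A = 499.5 mm².
P_max = σ_allow · A = 409 · 499.5 = 204300 N = 204.3 kN.

204 kN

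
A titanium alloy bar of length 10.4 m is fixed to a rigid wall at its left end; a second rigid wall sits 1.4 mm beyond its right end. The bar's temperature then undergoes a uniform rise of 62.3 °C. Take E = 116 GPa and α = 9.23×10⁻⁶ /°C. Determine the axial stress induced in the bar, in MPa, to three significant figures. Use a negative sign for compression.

Free thermal expansion αLΔT = 9.23e-6 · 10400 · 62.3 = 5.98 mm.
The walls engage after the gap closes; constrained expansion = 5.98 − 1.4 = 4.58 mm.
The walls impose strain ε = −(4.58)/10400 = -4.4041e-04; σ = Eε = 116000 · -4.4041e-04 = -51.09 MPa.

-51.1 MPa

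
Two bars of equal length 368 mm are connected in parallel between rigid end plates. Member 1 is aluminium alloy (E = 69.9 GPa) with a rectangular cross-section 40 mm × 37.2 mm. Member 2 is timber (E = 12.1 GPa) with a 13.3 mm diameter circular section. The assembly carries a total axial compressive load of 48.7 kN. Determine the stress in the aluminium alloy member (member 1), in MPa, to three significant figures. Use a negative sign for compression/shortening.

-32.2 MPa

A_1 = 1488 mm².
A_2 = 138.9 mm².
Equal strain + equilibrium ⇒ each member carries load in proportion to AE: A₁E₁ = 104000000 N, A₂E₂ = 1681000 N, ΣAE = 105700000 N.
σ₁ = P·E₁/ΣAE = -48700·69900/105700000 = -32.21 MPa.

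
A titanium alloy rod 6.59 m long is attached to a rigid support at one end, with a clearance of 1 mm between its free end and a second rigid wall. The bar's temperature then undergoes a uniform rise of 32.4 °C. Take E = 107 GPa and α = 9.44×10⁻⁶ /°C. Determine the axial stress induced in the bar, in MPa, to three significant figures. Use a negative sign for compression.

-16.5 MPa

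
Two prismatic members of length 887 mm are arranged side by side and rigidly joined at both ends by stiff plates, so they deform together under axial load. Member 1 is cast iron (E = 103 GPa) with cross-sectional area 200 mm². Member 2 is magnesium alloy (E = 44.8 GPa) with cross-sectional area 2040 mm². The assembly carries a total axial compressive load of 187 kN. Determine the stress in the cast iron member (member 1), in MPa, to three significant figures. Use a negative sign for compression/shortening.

-172 MPa

Equal strain + equilibrium ⇒ each member carries load in proportion to AE: A₁E₁ = 20600000 N, A₂E₂ = 91390000 N, ΣAE = 112000000 N.
σ₁ = P·E₁/ΣAE = -187000·103000/112000000 = -172 MPa.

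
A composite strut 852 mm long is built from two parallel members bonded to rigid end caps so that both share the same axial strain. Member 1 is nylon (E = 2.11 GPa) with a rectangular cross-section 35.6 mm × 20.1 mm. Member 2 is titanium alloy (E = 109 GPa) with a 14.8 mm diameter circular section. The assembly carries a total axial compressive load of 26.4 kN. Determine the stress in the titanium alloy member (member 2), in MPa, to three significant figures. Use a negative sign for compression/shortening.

A_1 = 715.6 mm².
A_2 = 172 mm².
Equal strain + equilibrium ⇒ each member carries load in proportion to AE: A₁E₁ = 1510000 N, A₂E₂ = 18750000 N, ΣAE = 20260000 N.
σ₂ = P·E₂/ΣAE = -26400·109000/20260000 = -142 MPa.

-142 MPa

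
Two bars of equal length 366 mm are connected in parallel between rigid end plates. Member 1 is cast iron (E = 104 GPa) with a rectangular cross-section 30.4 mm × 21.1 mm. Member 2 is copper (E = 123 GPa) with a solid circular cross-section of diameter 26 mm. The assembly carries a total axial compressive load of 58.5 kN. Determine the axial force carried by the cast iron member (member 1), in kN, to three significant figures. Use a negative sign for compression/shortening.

-29.6 kN

A_1 = 641.4 mm².
A_2 = 530.9 mm².
Equal strain + equilibrium ⇒ each member carries load in proportion to AE: A₁E₁ = 66710000 N, A₂E₂ = 65300000 N, ΣAE = 132000000 N.
F₁ = P·A₁E₁/ΣAE = -58500·66710000/132000000 = -29560 N.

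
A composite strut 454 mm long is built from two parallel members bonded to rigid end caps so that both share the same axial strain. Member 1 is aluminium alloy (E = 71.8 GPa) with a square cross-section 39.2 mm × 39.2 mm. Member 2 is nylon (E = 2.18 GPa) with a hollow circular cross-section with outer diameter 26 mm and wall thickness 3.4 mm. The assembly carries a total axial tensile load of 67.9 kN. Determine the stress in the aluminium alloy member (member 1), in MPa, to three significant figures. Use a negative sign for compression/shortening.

A_1 = 1537 mm².
A_2 = 241.4 mm².
Equal strain + equilibrium ⇒ each member carries load in proportion to AE: A₁E₁ = 110300000 N, A₂E₂ = 526300 N, ΣAE = 110900000 N.
σ₁ = P·E₁/ΣAE = 67900·71800/110900000 = 43.98 MPa.

44.0 MPa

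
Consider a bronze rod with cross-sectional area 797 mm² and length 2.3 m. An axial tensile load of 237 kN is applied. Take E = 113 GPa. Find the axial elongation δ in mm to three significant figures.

6.05 mm

δ_mech = NL/(AE) = 237000·2300/(797·113000) = 6.053 mm.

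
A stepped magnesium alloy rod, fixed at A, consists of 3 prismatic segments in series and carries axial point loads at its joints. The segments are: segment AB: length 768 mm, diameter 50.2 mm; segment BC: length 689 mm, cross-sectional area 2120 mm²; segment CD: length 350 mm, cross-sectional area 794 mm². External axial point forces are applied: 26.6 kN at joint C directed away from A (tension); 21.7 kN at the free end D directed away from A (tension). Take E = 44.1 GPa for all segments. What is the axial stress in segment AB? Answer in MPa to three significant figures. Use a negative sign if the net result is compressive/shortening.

Internal axial forces (sectioning from the free end, tension +): N_CD = 21.7 kN, N_BC = 48.3 kN, N_AB = 48.3 kN.
A_AB = 1979 mm².
σ_AB = N_AB/A_AB = 48300/1979 = 24.4 MPa.

24.4 MPa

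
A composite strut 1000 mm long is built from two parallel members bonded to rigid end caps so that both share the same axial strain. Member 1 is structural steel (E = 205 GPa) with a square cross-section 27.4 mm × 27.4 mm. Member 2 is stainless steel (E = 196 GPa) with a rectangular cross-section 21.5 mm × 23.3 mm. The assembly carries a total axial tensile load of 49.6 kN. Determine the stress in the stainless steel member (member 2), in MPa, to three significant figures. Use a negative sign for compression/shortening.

38.6 MPa

A_1 = 750.8 mm².
A_2 = 500.9 mm².
Equal strain + equilibrium ⇒ each member carries load in proportion to AE: A₁E₁ = 153900000 N, A₂E₂ = 98190000 N, ΣAE = 252100000 N.
σ₂ = P·E₂/ΣAE = 49600·196000/252100000 = 38.56 MPa.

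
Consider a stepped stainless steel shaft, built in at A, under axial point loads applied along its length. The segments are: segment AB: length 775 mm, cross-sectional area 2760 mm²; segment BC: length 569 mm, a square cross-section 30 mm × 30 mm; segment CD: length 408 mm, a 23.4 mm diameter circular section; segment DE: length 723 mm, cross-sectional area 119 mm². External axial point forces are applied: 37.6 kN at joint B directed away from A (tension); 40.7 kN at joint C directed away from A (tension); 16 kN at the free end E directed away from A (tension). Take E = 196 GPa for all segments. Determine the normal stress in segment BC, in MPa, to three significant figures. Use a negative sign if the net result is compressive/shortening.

63.0 MPa

Internal axial forces (sectioning from the free end, tension +): N_DE = 16 kN, N_CD = 16 kN, N_BC = 56.7 kN, N_AB = 94.3 kN.
A_BC = 900 mm².
σ_BC = N_BC/A_BC = 56700/900 = 63 MPa.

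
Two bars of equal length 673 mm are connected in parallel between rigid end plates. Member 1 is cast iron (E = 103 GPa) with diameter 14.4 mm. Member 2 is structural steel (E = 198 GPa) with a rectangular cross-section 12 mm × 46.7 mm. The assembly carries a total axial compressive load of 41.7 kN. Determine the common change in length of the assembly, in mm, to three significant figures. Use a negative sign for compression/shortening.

-0.220 mm

A_1 = 162.9 mm².
A_2 = 560.4 mm².
Equal strain + equilibrium ⇒ each member carries load in proportion to AE: A₁E₁ = 16770000 N, A₂E₂ = 111000000 N, ΣAE = 127700000 N.
δ = PL/ΣAE = -41700·673/127700000 = -0.2197 mm.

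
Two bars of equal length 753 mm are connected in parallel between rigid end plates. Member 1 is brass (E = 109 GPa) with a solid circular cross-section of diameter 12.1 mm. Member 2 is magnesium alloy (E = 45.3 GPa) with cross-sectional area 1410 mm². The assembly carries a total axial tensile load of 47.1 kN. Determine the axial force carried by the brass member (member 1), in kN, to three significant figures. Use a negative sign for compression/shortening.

7.73 kN

A_1 = 115 mm².
Equal strain + equilibrium ⇒ each member carries load in proportion to AE: A₁E₁ = 12530000 N, A₂E₂ = 63870000 N, ΣAE = 76410000 N.
F₁ = P·A₁E₁/ΣAE = 47100·12530000/76410000 = 7726 N.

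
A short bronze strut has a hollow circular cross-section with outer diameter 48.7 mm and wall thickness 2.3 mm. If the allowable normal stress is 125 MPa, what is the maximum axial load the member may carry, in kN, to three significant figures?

A = 335.3 mm².
P_max = σ_allow · A = 125 · 335.3 = 41910 N = 41.91 kN.

41.9 kN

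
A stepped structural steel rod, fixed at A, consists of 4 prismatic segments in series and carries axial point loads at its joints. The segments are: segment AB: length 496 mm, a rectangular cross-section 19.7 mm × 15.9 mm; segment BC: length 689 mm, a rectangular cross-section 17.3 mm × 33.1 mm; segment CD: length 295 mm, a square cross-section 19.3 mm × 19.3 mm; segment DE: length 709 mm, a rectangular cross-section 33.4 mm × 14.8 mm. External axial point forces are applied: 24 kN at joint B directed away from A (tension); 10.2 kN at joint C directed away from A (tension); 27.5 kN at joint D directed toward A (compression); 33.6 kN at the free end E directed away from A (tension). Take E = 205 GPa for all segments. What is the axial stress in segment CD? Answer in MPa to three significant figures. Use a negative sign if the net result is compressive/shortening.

Internal axial forces (sectioning from the free end, tension +): N_DE = 33.6 kN, N_CD = 6.1 kN, N_BC = 16.3 kN, N_AB = 40.3 kN.
A_CD = 372.5 mm².
σ_CD = N_CD/A_CD = 6100/372.5 = 16.38 MPa.

16.4 MPa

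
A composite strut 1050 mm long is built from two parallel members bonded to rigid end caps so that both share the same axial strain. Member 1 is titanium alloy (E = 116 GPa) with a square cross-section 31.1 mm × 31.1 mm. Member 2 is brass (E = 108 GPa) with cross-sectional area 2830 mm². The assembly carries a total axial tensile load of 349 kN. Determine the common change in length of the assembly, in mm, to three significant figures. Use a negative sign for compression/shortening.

A_1 = 967.2 mm².
Equal strain + equilibrium ⇒ each member carries load in proportion to AE: A₁E₁ = 112200000 N, A₂E₂ = 305600000 N, ΣAE = 417800000 N.
δ = PL/ΣAE = 349000·1050/417800000 = 0.877 mm.

0.877 mm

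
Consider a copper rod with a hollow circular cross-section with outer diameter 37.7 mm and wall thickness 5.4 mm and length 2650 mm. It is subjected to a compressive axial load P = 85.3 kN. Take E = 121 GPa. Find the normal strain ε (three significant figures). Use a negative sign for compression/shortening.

-0.00129

A = 548 mm².
σ = N/A = -155.7 MPa; ε = σ/E = -155.7/121000 = -1.287e-03.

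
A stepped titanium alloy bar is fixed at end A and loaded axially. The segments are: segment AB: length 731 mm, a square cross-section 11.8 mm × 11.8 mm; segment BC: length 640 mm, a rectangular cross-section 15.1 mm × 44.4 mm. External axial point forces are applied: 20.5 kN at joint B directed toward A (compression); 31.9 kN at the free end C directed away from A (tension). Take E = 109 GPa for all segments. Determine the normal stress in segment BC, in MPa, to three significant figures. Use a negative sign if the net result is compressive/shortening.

Internal axial forces (sectioning from the free end, tension +): N_BC = 31.9 kN, N_AB = 11.4 kN.
A_BC = 670.4 mm².
σ_BC = N_BC/A_BC = 31900/670.4 = 47.58 MPa.

47.6 MPa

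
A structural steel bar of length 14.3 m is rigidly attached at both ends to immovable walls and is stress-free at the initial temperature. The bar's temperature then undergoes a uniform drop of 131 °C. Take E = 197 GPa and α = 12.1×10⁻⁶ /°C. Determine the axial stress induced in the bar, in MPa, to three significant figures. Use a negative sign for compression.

Free thermal expansion αLΔT = 12.1e-6 · 14300 · -131 = -22.67 mm.
The walls impose strain ε = −(-22.67)/14300 = 1.5851e-03; σ = Eε = 197000 · 1.5851e-03 = 312.3 MPa.

312 MPa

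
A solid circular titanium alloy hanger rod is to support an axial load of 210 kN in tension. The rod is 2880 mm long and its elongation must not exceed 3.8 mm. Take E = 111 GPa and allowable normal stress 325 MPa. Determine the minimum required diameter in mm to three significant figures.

Required area A ≥ P/σ_allow = 210000/325 = 646.2 mm².
For a solid circular section, d ≥ √(4A/π) = 28.68 mm.
Elongation limit: A ≥ PL/(Eδ_allow) = 210000·2880/(111000·3.8) = 1434 mm² ⇒ d ≥ 42.73 mm.
The elongation limit governs.

42.7 mm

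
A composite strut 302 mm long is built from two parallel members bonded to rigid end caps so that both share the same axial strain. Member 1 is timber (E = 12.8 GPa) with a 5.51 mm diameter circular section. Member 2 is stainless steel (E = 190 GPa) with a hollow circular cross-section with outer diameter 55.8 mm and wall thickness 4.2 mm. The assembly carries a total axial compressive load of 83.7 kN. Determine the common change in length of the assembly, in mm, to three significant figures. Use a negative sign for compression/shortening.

-0.195 mm

A_1 = 23.84 mm².
A_2 = 680.8 mm².
Equal strain + equilibrium ⇒ each member carries load in proportion to AE: A₁E₁ = 305200 N, A₂E₂ = 129400000 N, ΣAE = 129700000 N.
δ = PL/ΣAE = -83700·302/129700000 = -0.1949 mm.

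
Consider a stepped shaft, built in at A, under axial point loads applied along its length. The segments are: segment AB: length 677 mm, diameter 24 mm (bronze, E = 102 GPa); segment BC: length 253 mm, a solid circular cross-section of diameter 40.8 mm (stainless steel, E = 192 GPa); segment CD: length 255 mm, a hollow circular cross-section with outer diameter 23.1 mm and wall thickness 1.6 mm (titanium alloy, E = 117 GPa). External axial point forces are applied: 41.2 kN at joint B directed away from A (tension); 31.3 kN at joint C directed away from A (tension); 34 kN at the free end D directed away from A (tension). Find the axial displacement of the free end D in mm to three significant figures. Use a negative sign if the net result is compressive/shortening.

2.31 mm

Internal axial forces (sectioning from the free end, tension +): N_CD = 34 kN, N_BC = 65.3 kN, N_AB = 106.5 kN.
A_AB = 452.4 mm².
A_BC = 1307 mm².
A_CD = 108.1 mm².
δ_AB = 106500·677/(452.4·102000) = 1.563 mm
δ_BC = 65300·253/(1307·192000) = 0.06581 mm
δ_CD = 34000·255/(108.1·117000) = 0.6857 mm
δ = Σδ_i = 2.314 mm.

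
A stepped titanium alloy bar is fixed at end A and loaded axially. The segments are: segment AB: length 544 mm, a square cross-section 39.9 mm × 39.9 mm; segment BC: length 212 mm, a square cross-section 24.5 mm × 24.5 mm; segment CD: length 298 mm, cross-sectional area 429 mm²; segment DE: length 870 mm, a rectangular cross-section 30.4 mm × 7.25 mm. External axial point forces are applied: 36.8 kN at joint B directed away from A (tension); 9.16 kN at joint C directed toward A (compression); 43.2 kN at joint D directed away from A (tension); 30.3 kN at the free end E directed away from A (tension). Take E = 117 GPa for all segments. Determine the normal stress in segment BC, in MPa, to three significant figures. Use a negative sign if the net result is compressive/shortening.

107 MPa

Internal axial forces (sectioning from the free end, tension +): N_DE = 30.3 kN, N_CD = 73.5 kN, N_BC = 64.34 kN, N_AB = 101.1 kN.
A_BC = 600.2 mm².
σ_BC = N_BC/A_BC = 64340/600.2 = 107.2 MPa.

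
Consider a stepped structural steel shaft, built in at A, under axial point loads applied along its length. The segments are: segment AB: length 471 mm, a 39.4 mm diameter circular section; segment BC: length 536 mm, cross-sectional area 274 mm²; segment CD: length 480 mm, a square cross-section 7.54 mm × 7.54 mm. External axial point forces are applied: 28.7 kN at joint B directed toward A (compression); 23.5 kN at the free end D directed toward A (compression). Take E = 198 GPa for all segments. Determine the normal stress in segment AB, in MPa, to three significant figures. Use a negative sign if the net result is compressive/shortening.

Internal axial forces (sectioning from the free end, tension +): N_CD = -23.5 kN, N_BC = -23.5 kN, N_AB = -52.2 kN.
A_AB = 1219 mm².
σ_AB = N_AB/A_AB = -52200/1219 = -42.81 MPa.

-42.8 MPa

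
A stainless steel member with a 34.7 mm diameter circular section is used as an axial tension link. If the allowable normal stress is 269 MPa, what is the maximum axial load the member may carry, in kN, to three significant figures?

A = 945.7 mm².
P_max = σ_allow · A = 269 · 945.7 = 254400 N = 254.4 kN.

254 kN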